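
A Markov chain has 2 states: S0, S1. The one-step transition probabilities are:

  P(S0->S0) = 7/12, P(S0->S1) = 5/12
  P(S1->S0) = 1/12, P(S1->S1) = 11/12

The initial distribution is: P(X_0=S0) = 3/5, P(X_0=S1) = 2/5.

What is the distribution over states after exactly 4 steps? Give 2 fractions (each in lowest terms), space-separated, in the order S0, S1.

Propagating the distribution step by step (d_{t+1} = d_t * P):
d_0 = (S0=3/5, S1=2/5)
  d_1[S0] = 3/5*7/12 + 2/5*1/12 = 23/60
  d_1[S1] = 3/5*5/12 + 2/5*11/12 = 37/60
d_1 = (S0=23/60, S1=37/60)
  d_2[S0] = 23/60*7/12 + 37/60*1/12 = 11/40
  d_2[S1] = 23/60*5/12 + 37/60*11/12 = 29/40
d_2 = (S0=11/40, S1=29/40)
  d_3[S0] = 11/40*7/12 + 29/40*1/12 = 53/240
  d_3[S1] = 11/40*5/12 + 29/40*11/12 = 187/240
d_3 = (S0=53/240, S1=187/240)
  d_4[S0] = 53/240*7/12 + 187/240*1/12 = 31/160
  d_4[S1] = 53/240*5/12 + 187/240*11/12 = 129/160
d_4 = (S0=31/160, S1=129/160)

Answer: 31/160 129/160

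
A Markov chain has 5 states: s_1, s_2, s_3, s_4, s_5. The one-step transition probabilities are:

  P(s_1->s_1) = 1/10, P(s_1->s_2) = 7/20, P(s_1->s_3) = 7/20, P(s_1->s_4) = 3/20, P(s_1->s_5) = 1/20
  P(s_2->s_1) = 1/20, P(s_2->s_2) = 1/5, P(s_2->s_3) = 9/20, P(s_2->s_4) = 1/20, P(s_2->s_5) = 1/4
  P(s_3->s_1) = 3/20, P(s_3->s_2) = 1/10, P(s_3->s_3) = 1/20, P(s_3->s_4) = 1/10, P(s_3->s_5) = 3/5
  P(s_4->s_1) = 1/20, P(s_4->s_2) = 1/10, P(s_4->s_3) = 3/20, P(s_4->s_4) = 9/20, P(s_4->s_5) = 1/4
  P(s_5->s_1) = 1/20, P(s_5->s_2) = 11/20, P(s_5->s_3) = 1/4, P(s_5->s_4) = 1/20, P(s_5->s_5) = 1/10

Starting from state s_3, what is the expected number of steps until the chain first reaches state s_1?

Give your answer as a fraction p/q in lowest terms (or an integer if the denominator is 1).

Answer: 25500/2069

Derivation:
Let h_i = expected steps to first reach s_1 from state i.
Boundary: h_s_1 = 0.
First-step equations for the other states:
  h_s_2 = 1 + 1/20*h_s_1 + 1/5*h_s_2 + 9/20*h_s_3 + 1/20*h_s_4 + 1/4*h_s_5
  h_s_3 = 1 + 3/20*h_s_1 + 1/10*h_s_2 + 1/20*h_s_3 + 1/10*h_s_4 + 3/5*h_s_5
  h_s_4 = 1 + 1/20*h_s_1 + 1/10*h_s_2 + 3/20*h_s_3 + 9/20*h_s_4 + 1/4*h_s_5
  h_s_5 = 1 + 1/20*h_s_1 + 11/20*h_s_2 + 1/4*h_s_3 + 1/20*h_s_4 + 1/10*h_s_5

Substituting h_s_1 = 0 and rearranging gives the linear system (I - Q) h = 1:
  [4/5, -9/20, -1/20, -1/4] . (h_s_2, h_s_3, h_s_4, h_s_5) = 1
  [-1/10, 19/20, -1/10, -3/5] . (h_s_2, h_s_3, h_s_4, h_s_5) = 1
  [-1/10, -3/20, 11/20, -1/4] . (h_s_2, h_s_3, h_s_4, h_s_5) = 1
  [-11/20, -1/4, -1/20, 9/10] . (h_s_2, h_s_3, h_s_4, h_s_5) = 1

Solving yields:
  h_s_2 = 27340/2069
  h_s_3 = 25500/2069
  h_s_4 = 28260/2069
  h_s_5 = 27660/2069

Starting state is s_3, so the expected hitting time is h_s_3 = 25500/2069.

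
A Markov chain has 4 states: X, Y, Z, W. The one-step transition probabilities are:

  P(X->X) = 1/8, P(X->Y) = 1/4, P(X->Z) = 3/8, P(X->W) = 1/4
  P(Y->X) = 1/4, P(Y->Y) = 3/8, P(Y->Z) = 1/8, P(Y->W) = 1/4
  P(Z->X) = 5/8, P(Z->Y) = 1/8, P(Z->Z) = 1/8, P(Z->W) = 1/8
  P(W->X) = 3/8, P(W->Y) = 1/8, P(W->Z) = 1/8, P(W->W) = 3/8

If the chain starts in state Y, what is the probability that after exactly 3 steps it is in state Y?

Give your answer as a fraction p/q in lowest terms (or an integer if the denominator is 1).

Computing P^3 by repeated multiplication:
P^1 =
  X: [1/8, 1/4, 3/8, 1/4]
  Y: [1/4, 3/8, 1/8, 1/4]
  Z: [5/8, 1/8, 1/8, 1/8]
  W: [3/8, 1/8, 1/8, 3/8]
P^2 =
  X: [13/32, 13/64, 5/32, 15/64]
  Y: [19/64, 1/4, 3/16, 17/64]
  Z: [15/64, 15/64, 9/32, 1/4]
  W: [19/64, 13/64, 7/32, 9/32]
P^3 =
  X: [147/512, 29/128, 29/128, 133/512]
  Y: [81/256, 115/512, 51/256, 133/512]
  Z: [183/512, 109/512, 47/256, 63/256]
  W: [169/512, 109/512, 51/256, 33/128]

(P^3)[Y -> Y] = 115/512

Answer: 115/512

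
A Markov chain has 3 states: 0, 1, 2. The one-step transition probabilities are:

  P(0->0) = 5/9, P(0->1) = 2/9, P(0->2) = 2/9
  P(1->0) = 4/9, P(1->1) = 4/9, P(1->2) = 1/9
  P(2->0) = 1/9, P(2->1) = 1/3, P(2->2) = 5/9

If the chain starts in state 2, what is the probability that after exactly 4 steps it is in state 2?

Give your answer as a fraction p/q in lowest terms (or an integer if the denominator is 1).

Computing P^4 by repeated multiplication:
P^1 =
  0: [5/9, 2/9, 2/9]
  1: [4/9, 4/9, 1/9]
  2: [1/9, 1/3, 5/9]
P^2 =
  0: [35/81, 8/27, 22/81]
  1: [37/81, 1/3, 17/81]
  2: [22/81, 29/81, 10/27]
P^3 =
  0: [293/729, 232/729, 68/243]
  1: [310/729, 233/729, 62/243]
  2: [256/729, 250/729, 223/729]
P^4 =
  0: [2597/6561, 2126/6561, 1838/6561]
  1: [2668/6561, 2110/6561, 1783/6561]
  2: [2503/6561, 727/2187, 1877/6561]

(P^4)[2 -> 2] = 1877/6561

Answer: 1877/6561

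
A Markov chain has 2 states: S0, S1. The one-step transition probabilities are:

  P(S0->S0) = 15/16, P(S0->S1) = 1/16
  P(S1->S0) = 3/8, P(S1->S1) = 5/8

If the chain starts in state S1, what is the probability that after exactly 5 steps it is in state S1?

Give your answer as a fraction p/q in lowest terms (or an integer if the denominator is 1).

Answer: 100205/524288

Derivation:
Computing P^5 by repeated multiplication:
P^1 =
  S0: [15/16, 1/16]
  S1: [3/8, 5/8]
P^2 =
  S0: [231/256, 25/256]
  S1: [75/128, 53/128]
P^3 =
  S0: [3615/4096, 481/4096]
  S1: [1443/2048, 605/2048]
P^4 =
  S0: [57111/65536, 8425/65536]
  S1: [25275/32768, 7493/32768]
P^5 =
  S0: [907215/1048576, 141361/1048576]
  S1: [424083/524288, 100205/524288]

(P^5)[S1 -> S1] = 100205/524288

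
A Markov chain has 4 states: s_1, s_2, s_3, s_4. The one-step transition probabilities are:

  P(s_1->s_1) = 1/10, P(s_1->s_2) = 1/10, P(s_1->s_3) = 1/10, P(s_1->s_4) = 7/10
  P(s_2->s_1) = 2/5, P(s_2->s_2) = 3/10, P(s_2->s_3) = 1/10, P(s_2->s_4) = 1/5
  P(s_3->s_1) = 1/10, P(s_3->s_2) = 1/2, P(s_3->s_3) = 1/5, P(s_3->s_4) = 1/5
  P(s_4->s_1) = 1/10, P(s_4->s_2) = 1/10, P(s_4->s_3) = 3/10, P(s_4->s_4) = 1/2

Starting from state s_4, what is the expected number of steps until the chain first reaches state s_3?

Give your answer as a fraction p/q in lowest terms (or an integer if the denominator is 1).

Answer: 400/99

Derivation:
Let h_i = expected steps to first reach s_3 from state i.
Boundary: h_s_3 = 0.
First-step equations for the other states:
  h_s_1 = 1 + 1/10*h_s_1 + 1/10*h_s_2 + 1/10*h_s_3 + 7/10*h_s_4
  h_s_2 = 1 + 2/5*h_s_1 + 3/10*h_s_2 + 1/10*h_s_3 + 1/5*h_s_4
  h_s_4 = 1 + 1/10*h_s_1 + 1/10*h_s_2 + 3/10*h_s_3 + 1/2*h_s_4

Substituting h_s_3 = 0 and rearranging gives the linear system (I - Q) h = 1:
  [9/10, -1/10, -7/10] . (h_s_1, h_s_2, h_s_4) = 1
  [-2/5, 7/10, -1/5] . (h_s_1, h_s_2, h_s_4) = 1
  [-1/10, -1/10, 1/2] . (h_s_1, h_s_2, h_s_4) = 1

Solving yields:
  h_s_1 = 160/33
  h_s_2 = 530/99
  h_s_4 = 400/99

Starting state is s_4, so the expected hitting time is h_s_4 = 400/99.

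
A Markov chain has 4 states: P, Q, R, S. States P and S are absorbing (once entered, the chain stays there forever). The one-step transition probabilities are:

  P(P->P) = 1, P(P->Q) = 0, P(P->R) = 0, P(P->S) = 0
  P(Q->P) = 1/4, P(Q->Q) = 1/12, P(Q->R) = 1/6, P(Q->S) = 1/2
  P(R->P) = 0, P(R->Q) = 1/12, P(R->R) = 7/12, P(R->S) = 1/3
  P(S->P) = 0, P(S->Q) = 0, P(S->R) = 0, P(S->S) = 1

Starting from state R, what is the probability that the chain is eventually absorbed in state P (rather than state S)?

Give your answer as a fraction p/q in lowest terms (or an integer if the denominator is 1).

Answer: 3/53

Derivation:
Let a_i = P(absorbed in P | start in state i).
Boundary conditions: a_P = 1, a_S = 0.
For each transient state i, a_i = sum_j P(i->j) * a_j:
  a_Q = 1/4*a_P + 1/12*a_Q + 1/6*a_R + 1/2*a_S
  a_R = 0*a_P + 1/12*a_Q + 7/12*a_R + 1/3*a_S

Substituting a_P = 1 and a_S = 0, rearrange to (I - Q) a = r where r[i] = P(i -> P):
  [11/12, -1/6] . (a_Q, a_R) = 1/4
  [-1/12, 5/12] . (a_Q, a_R) = 0

Solving yields:
  a_Q = 15/53
  a_R = 3/53

Starting state is R, so the absorption probability is a_R = 3/53.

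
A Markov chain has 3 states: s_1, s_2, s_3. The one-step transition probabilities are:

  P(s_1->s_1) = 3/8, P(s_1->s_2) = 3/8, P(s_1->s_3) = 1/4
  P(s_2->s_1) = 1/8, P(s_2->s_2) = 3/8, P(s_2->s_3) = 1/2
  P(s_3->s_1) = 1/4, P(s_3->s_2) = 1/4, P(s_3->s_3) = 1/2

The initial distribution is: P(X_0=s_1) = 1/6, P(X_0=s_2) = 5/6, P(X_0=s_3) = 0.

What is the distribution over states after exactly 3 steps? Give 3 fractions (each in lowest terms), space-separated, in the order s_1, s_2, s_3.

Answer: 61/256 61/192 341/768

Derivation:
Propagating the distribution step by step (d_{t+1} = d_t * P):
d_0 = (s_1=1/6, s_2=5/6, s_3=0)
  d_1[s_1] = 1/6*3/8 + 5/6*1/8 + 0*1/4 = 1/6
  d_1[s_2] = 1/6*3/8 + 5/6*3/8 + 0*1/4 = 3/8
  d_1[s_3] = 1/6*1/4 + 5/6*1/2 + 0*1/2 = 11/24
d_1 = (s_1=1/6, s_2=3/8, s_3=11/24)
  d_2[s_1] = 1/6*3/8 + 3/8*1/8 + 11/24*1/4 = 43/192
  d_2[s_2] = 1/6*3/8 + 3/8*3/8 + 11/24*1/4 = 61/192
  d_2[s_3] = 1/6*1/4 + 3/8*1/2 + 11/24*1/2 = 11/24
d_2 = (s_1=43/192, s_2=61/192, s_3=11/24)
  d_3[s_1] = 43/192*3/8 + 61/192*1/8 + 11/24*1/4 = 61/256
  d_3[s_2] = 43/192*3/8 + 61/192*3/8 + 11/24*1/4 = 61/192
  d_3[s_3] = 43/192*1/4 + 61/192*1/2 + 11/24*1/2 = 341/768
d_3 = (s_1=61/256, s_2=61/192, s_3=341/768)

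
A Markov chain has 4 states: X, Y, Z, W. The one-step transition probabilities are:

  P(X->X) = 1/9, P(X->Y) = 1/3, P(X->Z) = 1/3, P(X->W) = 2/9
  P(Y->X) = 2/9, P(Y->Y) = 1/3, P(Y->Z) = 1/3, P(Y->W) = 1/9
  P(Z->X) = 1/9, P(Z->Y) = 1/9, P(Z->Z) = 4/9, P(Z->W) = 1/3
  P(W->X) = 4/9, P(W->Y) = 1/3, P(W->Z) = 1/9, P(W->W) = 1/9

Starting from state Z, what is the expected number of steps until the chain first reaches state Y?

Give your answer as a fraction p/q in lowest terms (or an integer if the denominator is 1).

Answer: 459/97

Derivation:
Let h_i = expected steps to first reach Y from state i.
Boundary: h_Y = 0.
First-step equations for the other states:
  h_X = 1 + 1/9*h_X + 1/3*h_Y + 1/3*h_Z + 2/9*h_W
  h_Z = 1 + 1/9*h_X + 1/9*h_Y + 4/9*h_Z + 1/3*h_W
  h_W = 1 + 4/9*h_X + 1/3*h_Y + 1/9*h_Z + 1/9*h_W

Substituting h_Y = 0 and rearranging gives the linear system (I - Q) h = 1:
  [8/9, -1/3, -2/9] . (h_X, h_Z, h_W) = 1
  [-1/9, 5/9, -1/3] . (h_X, h_Z, h_W) = 1
  [-4/9, -1/9, 8/9] . (h_X, h_Z, h_W) = 1

Solving yields:
  h_X = 369/97
  h_Z = 459/97
  h_W = 351/97

Starting state is Z, so the expected hitting time is h_Z = 459/97.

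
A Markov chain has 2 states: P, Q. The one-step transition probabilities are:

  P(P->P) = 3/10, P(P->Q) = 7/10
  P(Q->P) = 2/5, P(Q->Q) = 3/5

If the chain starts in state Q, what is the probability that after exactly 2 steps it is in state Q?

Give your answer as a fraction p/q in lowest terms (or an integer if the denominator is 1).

Computing P^2 by repeated multiplication:
P^1 =
  P: [3/10, 7/10]
  Q: [2/5, 3/5]
P^2 =
  P: [37/100, 63/100]
  Q: [9/25, 16/25]

(P^2)[Q -> Q] = 16/25

Answer: 16/25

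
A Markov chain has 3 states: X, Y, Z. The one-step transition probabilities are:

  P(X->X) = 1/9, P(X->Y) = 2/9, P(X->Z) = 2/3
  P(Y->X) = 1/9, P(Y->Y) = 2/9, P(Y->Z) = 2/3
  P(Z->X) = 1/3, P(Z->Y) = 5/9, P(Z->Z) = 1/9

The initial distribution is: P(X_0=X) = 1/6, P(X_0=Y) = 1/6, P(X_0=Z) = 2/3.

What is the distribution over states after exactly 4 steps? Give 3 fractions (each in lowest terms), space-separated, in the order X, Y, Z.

Answer: 3883/19683 2306/6561 8882/19683

Derivation:
Propagating the distribution step by step (d_{t+1} = d_t * P):
d_0 = (X=1/6, Y=1/6, Z=2/3)
  d_1[X] = 1/6*1/9 + 1/6*1/9 + 2/3*1/3 = 7/27
  d_1[Y] = 1/6*2/9 + 1/6*2/9 + 2/3*5/9 = 4/9
  d_1[Z] = 1/6*2/3 + 1/6*2/3 + 2/3*1/9 = 8/27
d_1 = (X=7/27, Y=4/9, Z=8/27)
  d_2[X] = 7/27*1/9 + 4/9*1/9 + 8/27*1/3 = 43/243
  d_2[Y] = 7/27*2/9 + 4/9*2/9 + 8/27*5/9 = 26/81
  d_2[Z] = 7/27*2/3 + 4/9*2/3 + 8/27*1/9 = 122/243
d_2 = (X=43/243, Y=26/81, Z=122/243)
  d_3[X] = 43/243*1/9 + 26/81*1/9 + 122/243*1/3 = 487/2187
  d_3[Y] = 43/243*2/9 + 26/81*2/9 + 122/243*5/9 = 284/729
  d_3[Z] = 43/243*2/3 + 26/81*2/3 + 122/243*1/9 = 848/2187
d_3 = (X=487/2187, Y=284/729, Z=848/2187)
  d_4[X] = 487/2187*1/9 + 284/729*1/9 + 848/2187*1/3 = 3883/19683
  d_4[Y] = 487/2187*2/9 + 284/729*2/9 + 848/2187*5/9 = 2306/6561
  d_4[Z] = 487/2187*2/3 + 284/729*2/3 + 848/2187*1/9 = 8882/19683
d_4 = (X=3883/19683, Y=2306/6561, Z=8882/19683)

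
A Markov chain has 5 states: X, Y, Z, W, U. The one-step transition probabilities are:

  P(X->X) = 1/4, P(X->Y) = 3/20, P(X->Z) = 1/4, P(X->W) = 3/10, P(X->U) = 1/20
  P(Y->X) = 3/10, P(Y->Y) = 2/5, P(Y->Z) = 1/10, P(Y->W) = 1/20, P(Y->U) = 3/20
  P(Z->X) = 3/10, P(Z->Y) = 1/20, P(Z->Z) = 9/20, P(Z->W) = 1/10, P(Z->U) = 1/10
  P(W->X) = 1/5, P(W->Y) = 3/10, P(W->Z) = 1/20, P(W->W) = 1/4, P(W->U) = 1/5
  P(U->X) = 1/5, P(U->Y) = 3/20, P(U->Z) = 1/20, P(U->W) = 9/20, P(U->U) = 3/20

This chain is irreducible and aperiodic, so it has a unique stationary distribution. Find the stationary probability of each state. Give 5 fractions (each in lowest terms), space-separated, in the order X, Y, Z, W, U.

Answer: 7304/28859 6305/28859 5365/28859 18728/86577 10927/86577

Derivation:
The stationary distribution satisfies pi = pi * P, i.e.:
  pi_X = 1/4*pi_X + 3/10*pi_Y + 3/10*pi_Z + 1/5*pi_W + 1/5*pi_U
  pi_Y = 3/20*pi_X + 2/5*pi_Y + 1/20*pi_Z + 3/10*pi_W + 3/20*pi_U
  pi_Z = 1/4*pi_X + 1/10*pi_Y + 9/20*pi_Z + 1/20*pi_W + 1/20*pi_U
  pi_W = 3/10*pi_X + 1/20*pi_Y + 1/10*pi_Z + 1/4*pi_W + 9/20*pi_U
  pi_U = 1/20*pi_X + 3/20*pi_Y + 1/10*pi_Z + 1/5*pi_W + 3/20*pi_U
with normalization: pi_X + pi_Y + pi_Z + pi_W + pi_U = 1.

Using the first 4 balance equations plus normalization, the linear system A*pi = b is:
  [-3/4, 3/10, 3/10, 1/5, 1/5] . pi = 0
  [3/20, -3/5, 1/20, 3/10, 3/20] . pi = 0
  [1/4, 1/10, -11/20, 1/20, 1/20] . pi = 0
  [3/10, 1/20, 1/10, -3/4, 9/20] . pi = 0
  [1, 1, 1, 1, 1] . pi = 1

Solving yields:
  pi_X = 7304/28859
  pi_Y = 6305/28859
  pi_Z = 5365/28859
  pi_W = 18728/86577
  pi_U = 10927/86577

Verification (pi * P):
  7304/28859*1/4 + 6305/28859*3/10 + 5365/28859*3/10 + 18728/86577*1/5 + 10927/86577*1/5 = 7304/28859 = pi_X  (ok)
  7304/28859*3/20 + 6305/28859*2/5 + 5365/28859*1/20 + 18728/86577*3/10 + 10927/86577*3/20 = 6305/28859 = pi_Y  (ok)
  7304/28859*1/4 + 6305/28859*1/10 + 5365/28859*9/20 + 18728/86577*1/20 + 10927/86577*1/20 = 5365/28859 = pi_Z  (ok)
  7304/28859*3/10 + 6305/28859*1/20 + 5365/28859*1/10 + 18728/86577*1/4 + 10927/86577*9/20 = 18728/86577 = pi_W  (ok)
  7304/28859*1/20 + 6305/28859*3/20 + 5365/28859*1/10 + 18728/86577*1/5 + 10927/86577*3/20 = 10927/86577 = pi_U  (ok)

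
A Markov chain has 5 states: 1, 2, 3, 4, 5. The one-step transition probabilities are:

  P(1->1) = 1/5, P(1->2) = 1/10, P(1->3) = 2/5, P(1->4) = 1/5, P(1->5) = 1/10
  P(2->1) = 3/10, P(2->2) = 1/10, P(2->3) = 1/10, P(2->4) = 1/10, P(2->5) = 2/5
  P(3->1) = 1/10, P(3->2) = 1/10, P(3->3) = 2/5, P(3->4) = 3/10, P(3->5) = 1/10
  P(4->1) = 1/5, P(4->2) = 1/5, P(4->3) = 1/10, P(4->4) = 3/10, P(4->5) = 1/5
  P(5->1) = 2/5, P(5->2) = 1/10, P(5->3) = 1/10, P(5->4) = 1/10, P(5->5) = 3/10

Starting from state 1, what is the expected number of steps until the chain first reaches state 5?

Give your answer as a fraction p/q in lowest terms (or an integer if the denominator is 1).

Answer: 9430/1521

Derivation:
Let h_i = expected steps to first reach 5 from state i.
Boundary: h_5 = 0.
First-step equations for the other states:
  h_1 = 1 + 1/5*h_1 + 1/10*h_2 + 2/5*h_3 + 1/5*h_4 + 1/10*h_5
  h_2 = 1 + 3/10*h_1 + 1/10*h_2 + 1/10*h_3 + 1/10*h_4 + 2/5*h_5
  h_3 = 1 + 1/10*h_1 + 1/10*h_2 + 2/5*h_3 + 3/10*h_4 + 1/10*h_5
  h_4 = 1 + 1/5*h_1 + 1/5*h_2 + 1/10*h_3 + 3/10*h_4 + 1/5*h_5

Substituting h_5 = 0 and rearranging gives the linear system (I - Q) h = 1:
  [4/5, -1/10, -2/5, -1/5] . (h_1, h_2, h_3, h_4) = 1
  [-3/10, 9/10, -1/10, -1/10] . (h_1, h_2, h_3, h_4) = 1
  [-1/10, -1/10, 3/5, -3/10] . (h_1, h_2, h_3, h_4) = 1
  [-1/5, -1/5, -1/10, 7/10] . (h_1, h_2, h_3, h_4) = 1

Solving yields:
  h_1 = 9430/1521
  h_2 = 6770/1521
  h_3 = 3100/507
  h_4 = 2710/507

Starting state is 1, so the expected hitting time is h_1 = 9430/1521.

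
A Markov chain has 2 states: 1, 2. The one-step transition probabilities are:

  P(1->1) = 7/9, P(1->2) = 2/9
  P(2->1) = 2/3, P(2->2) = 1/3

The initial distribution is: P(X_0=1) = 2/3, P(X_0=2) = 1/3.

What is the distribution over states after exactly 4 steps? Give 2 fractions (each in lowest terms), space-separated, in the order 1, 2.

Answer: 14762/19683 4921/19683

Derivation:
Propagating the distribution step by step (d_{t+1} = d_t * P):
d_0 = (1=2/3, 2=1/3)
  d_1[1] = 2/3*7/9 + 1/3*2/3 = 20/27
  d_1[2] = 2/3*2/9 + 1/3*1/3 = 7/27
d_1 = (1=20/27, 2=7/27)
  d_2[1] = 20/27*7/9 + 7/27*2/3 = 182/243
  d_2[2] = 20/27*2/9 + 7/27*1/3 = 61/243
d_2 = (1=182/243, 2=61/243)
  d_3[1] = 182/243*7/9 + 61/243*2/3 = 1640/2187
  d_3[2] = 182/243*2/9 + 61/243*1/3 = 547/2187
d_3 = (1=1640/2187, 2=547/2187)
  d_4[1] = 1640/2187*7/9 + 547/2187*2/3 = 14762/19683
  d_4[2] = 1640/2187*2/9 + 547/2187*1/3 = 4921/19683
d_4 = (1=14762/19683, 2=4921/19683)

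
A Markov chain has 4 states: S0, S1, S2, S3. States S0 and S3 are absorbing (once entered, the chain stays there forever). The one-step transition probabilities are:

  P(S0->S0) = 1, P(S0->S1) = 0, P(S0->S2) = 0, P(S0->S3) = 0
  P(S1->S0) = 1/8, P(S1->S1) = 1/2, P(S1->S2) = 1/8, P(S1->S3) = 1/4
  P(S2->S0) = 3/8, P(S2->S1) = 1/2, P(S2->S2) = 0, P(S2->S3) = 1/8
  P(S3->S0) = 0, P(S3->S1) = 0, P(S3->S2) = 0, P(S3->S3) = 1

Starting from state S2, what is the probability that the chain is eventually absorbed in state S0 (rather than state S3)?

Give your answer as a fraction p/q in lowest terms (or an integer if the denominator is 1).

Let a_i = P(absorbed in S0 | start in state i).
Boundary conditions: a_S0 = 1, a_S3 = 0.
For each transient state i, a_i = sum_j P(i->j) * a_j:
  a_S1 = 1/8*a_S0 + 1/2*a_S1 + 1/8*a_S2 + 1/4*a_S3
  a_S2 = 3/8*a_S0 + 1/2*a_S1 + 0*a_S2 + 1/8*a_S3

Substituting a_S0 = 1 and a_S3 = 0, rearrange to (I - Q) a = r where r[i] = P(i -> S0):
  [1/2, -1/8] . (a_S1, a_S2) = 1/8
  [-1/2, 1] . (a_S1, a_S2) = 3/8

Solving yields:
  a_S1 = 11/28
  a_S2 = 4/7

Starting state is S2, so the absorption probability is a_S2 = 4/7.

Answer: 4/7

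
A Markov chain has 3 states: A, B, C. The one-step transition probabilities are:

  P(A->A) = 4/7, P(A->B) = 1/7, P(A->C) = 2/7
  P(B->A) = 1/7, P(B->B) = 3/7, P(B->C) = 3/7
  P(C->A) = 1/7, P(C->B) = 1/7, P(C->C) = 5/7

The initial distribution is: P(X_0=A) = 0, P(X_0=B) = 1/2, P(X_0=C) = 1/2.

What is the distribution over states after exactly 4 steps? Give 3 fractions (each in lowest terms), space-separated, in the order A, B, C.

Answer: 580/2401 485/2401 1336/2401

Derivation:
Propagating the distribution step by step (d_{t+1} = d_t * P):
d_0 = (A=0, B=1/2, C=1/2)
  d_1[A] = 0*4/7 + 1/2*1/7 + 1/2*1/7 = 1/7
  d_1[B] = 0*1/7 + 1/2*3/7 + 1/2*1/7 = 2/7
  d_1[C] = 0*2/7 + 1/2*3/7 + 1/2*5/7 = 4/7
d_1 = (A=1/7, B=2/7, C=4/7)
  d_2[A] = 1/7*4/7 + 2/7*1/7 + 4/7*1/7 = 10/49
  d_2[B] = 1/7*1/7 + 2/7*3/7 + 4/7*1/7 = 11/49
  d_2[C] = 1/7*2/7 + 2/7*3/7 + 4/7*5/7 = 4/7
d_2 = (A=10/49, B=11/49, C=4/7)
  d_3[A] = 10/49*4/7 + 11/49*1/7 + 4/7*1/7 = 79/343
  d_3[B] = 10/49*1/7 + 11/49*3/7 + 4/7*1/7 = 71/343
  d_3[C] = 10/49*2/7 + 11/49*3/7 + 4/7*5/7 = 193/343
d_3 = (A=79/343, B=71/343, C=193/343)
  d_4[A] = 79/343*4/7 + 71/343*1/7 + 193/343*1/7 = 580/2401
  d_4[B] = 79/343*1/7 + 71/343*3/7 + 193/343*1/7 = 485/2401
  d_4[C] = 79/343*2/7 + 71/343*3/7 + 193/343*5/7 = 1336/2401
d_4 = (A=580/2401, B=485/2401, C=1336/2401)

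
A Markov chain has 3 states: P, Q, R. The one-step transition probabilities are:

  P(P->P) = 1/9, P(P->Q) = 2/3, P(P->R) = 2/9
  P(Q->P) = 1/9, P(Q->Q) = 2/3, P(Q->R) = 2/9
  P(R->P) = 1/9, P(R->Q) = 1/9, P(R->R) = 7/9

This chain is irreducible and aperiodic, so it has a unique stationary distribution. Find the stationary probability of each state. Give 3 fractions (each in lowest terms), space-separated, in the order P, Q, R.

Answer: 1/9 7/18 1/2

Derivation:
The stationary distribution satisfies pi = pi * P, i.e.:
  pi_P = 1/9*pi_P + 1/9*pi_Q + 1/9*pi_R
  pi_Q = 2/3*pi_P + 2/3*pi_Q + 1/9*pi_R
  pi_R = 2/9*pi_P + 2/9*pi_Q + 7/9*pi_R
with normalization: pi_P + pi_Q + pi_R = 1.

Using the first 2 balance equations plus normalization, the linear system A*pi = b is:
  [-8/9, 1/9, 1/9] . pi = 0
  [2/3, -1/3, 1/9] . pi = 0
  [1, 1, 1] . pi = 1

Solving yields:
  pi_P = 1/9
  pi_Q = 7/18
  pi_R = 1/2

Verification (pi * P):
  1/9*1/9 + 7/18*1/9 + 1/2*1/9 = 1/9 = pi_P  (ok)
  1/9*2/3 + 7/18*2/3 + 1/2*1/9 = 7/18 = pi_Q  (ok)
  1/9*2/9 + 7/18*2/9 + 1/2*7/9 = 1/2 = pi_R  (ok)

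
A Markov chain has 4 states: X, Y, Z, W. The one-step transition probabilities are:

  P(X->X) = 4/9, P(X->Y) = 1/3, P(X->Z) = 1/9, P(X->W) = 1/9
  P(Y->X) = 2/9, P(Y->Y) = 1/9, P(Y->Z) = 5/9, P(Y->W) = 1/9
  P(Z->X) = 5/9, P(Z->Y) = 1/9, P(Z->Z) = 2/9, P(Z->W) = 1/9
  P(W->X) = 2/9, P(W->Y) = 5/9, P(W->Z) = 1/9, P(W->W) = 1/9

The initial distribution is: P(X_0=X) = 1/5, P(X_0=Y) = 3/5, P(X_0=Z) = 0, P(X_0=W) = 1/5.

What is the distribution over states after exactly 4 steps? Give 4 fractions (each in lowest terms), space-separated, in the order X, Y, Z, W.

Propagating the distribution step by step (d_{t+1} = d_t * P):
d_0 = (X=1/5, Y=3/5, Z=0, W=1/5)
  d_1[X] = 1/5*4/9 + 3/5*2/9 + 0*5/9 + 1/5*2/9 = 4/15
  d_1[Y] = 1/5*1/3 + 3/5*1/9 + 0*1/9 + 1/5*5/9 = 11/45
  d_1[Z] = 1/5*1/9 + 3/5*5/9 + 0*2/9 + 1/5*1/9 = 17/45
  d_1[W] = 1/5*1/9 + 3/5*1/9 + 0*1/9 + 1/5*1/9 = 1/9
d_1 = (X=4/15, Y=11/45, Z=17/45, W=1/9)
  d_2[X] = 4/15*4/9 + 11/45*2/9 + 17/45*5/9 + 1/9*2/9 = 11/27
  d_2[Y] = 4/15*1/3 + 11/45*1/9 + 17/45*1/9 + 1/9*5/9 = 89/405
  d_2[Z] = 4/15*1/9 + 11/45*5/9 + 17/45*2/9 + 1/9*1/9 = 106/405
  d_2[W] = 4/15*1/9 + 11/45*1/9 + 17/45*1/9 + 1/9*1/9 = 1/9
d_2 = (X=11/27, Y=89/405, Z=106/405, W=1/9)
  d_3[X] = 11/27*4/9 + 89/405*2/9 + 106/405*5/9 + 1/9*2/9 = 2/5
  d_3[Y] = 11/27*1/3 + 89/405*1/9 + 106/405*1/9 + 1/9*5/9 = 61/243
  d_3[Z] = 11/27*1/9 + 89/405*5/9 + 106/405*2/9 + 1/9*1/9 = 289/1215
  d_3[W] = 11/27*1/9 + 89/405*1/9 + 106/405*1/9 + 1/9*1/9 = 1/9
d_3 = (X=2/5, Y=61/243, Z=289/1215, W=1/9)
  d_4[X] = 2/5*4/9 + 61/243*2/9 + 289/1215*5/9 + 1/9*2/9 = 1423/3645
  d_4[Y] = 2/5*1/3 + 61/243*1/9 + 289/1215*1/9 + 1/9*5/9 = 101/405
  d_4[Z] = 2/5*1/9 + 61/243*5/9 + 289/1215*2/9 + 1/9*1/9 = 908/3645
  d_4[W] = 2/5*1/9 + 61/243*1/9 + 289/1215*1/9 + 1/9*1/9 = 1/9
d_4 = (X=1423/3645, Y=101/405, Z=908/3645, W=1/9)

Answer: 1423/3645 101/405 908/3645 1/9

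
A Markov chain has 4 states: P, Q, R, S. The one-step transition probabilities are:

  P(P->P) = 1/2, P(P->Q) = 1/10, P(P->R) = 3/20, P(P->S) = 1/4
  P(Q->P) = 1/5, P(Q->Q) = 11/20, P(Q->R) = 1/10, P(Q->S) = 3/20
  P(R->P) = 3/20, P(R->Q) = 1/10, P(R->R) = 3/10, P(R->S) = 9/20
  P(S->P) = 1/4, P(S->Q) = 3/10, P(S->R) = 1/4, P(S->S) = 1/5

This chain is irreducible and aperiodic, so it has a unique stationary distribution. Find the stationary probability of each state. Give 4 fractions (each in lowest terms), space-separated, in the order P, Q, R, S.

Answer: 89/307 1086/3991 757/3991 991/3991

Derivation:
The stationary distribution satisfies pi = pi * P, i.e.:
  pi_P = 1/2*pi_P + 1/5*pi_Q + 3/20*pi_R + 1/4*pi_S
  pi_Q = 1/10*pi_P + 11/20*pi_Q + 1/10*pi_R + 3/10*pi_S
  pi_R = 3/20*pi_P + 1/10*pi_Q + 3/10*pi_R + 1/4*pi_S
  pi_S = 1/4*pi_P + 3/20*pi_Q + 9/20*pi_R + 1/5*pi_S
with normalization: pi_P + pi_Q + pi_R + pi_S = 1.

Using the first 3 balance equations plus normalization, the linear system A*pi = b is:
  [-1/2, 1/5, 3/20, 1/4] . pi = 0
  [1/10, -9/20, 1/10, 3/10] . pi = 0
  [3/20, 1/10, -7/10, 1/4] . pi = 0
  [1, 1, 1, 1] . pi = 1

Solving yields:
  pi_P = 89/307
  pi_Q = 1086/3991
  pi_R = 757/3991
  pi_S = 991/3991

Verification (pi * P):
  89/307*1/2 + 1086/3991*1/5 + 757/3991*3/20 + 991/3991*1/4 = 89/307 = pi_P  (ok)
  89/307*1/10 + 1086/3991*11/20 + 757/3991*1/10 + 991/3991*3/10 = 1086/3991 = pi_Q  (ok)
  89/307*3/20 + 1086/3991*1/10 + 757/3991*3/10 + 991/3991*1/4 = 757/3991 = pi_R  (ok)
  89/307*1/4 + 1086/3991*3/20 + 757/3991*9/20 + 991/3991*1/5 = 991/3991 = pi_S  (ok)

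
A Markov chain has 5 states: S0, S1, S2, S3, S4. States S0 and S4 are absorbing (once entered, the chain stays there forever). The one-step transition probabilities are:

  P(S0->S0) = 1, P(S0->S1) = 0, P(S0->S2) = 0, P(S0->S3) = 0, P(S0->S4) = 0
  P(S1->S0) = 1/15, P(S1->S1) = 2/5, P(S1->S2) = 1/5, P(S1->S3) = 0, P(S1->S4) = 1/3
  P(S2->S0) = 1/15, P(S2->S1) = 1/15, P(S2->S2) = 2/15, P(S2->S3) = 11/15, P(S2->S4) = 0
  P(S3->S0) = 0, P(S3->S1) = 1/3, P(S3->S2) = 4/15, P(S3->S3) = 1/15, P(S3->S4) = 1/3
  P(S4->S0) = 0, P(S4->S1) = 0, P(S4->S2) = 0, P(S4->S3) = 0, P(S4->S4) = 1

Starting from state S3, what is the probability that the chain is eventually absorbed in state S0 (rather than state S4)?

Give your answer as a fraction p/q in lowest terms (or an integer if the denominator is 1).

Let a_i = P(absorbed in S0 | start in state i).
Boundary conditions: a_S0 = 1, a_S4 = 0.
For each transient state i, a_i = sum_j P(i->j) * a_j:
  a_S1 = 1/15*a_S0 + 2/5*a_S1 + 1/5*a_S2 + 0*a_S3 + 1/3*a_S4
  a_S2 = 1/15*a_S0 + 1/15*a_S1 + 2/15*a_S2 + 11/15*a_S3 + 0*a_S4
  a_S3 = 0*a_S0 + 1/3*a_S1 + 4/15*a_S2 + 1/15*a_S3 + 1/3*a_S4

Substituting a_S0 = 1 and a_S4 = 0, rearrange to (I - Q) a = r where r[i] = P(i -> S0):
  [3/5, -1/5, 0] . (a_S1, a_S2, a_S3) = 1/15
  [-1/15, 13/15, -11/15] . (a_S1, a_S2, a_S3) = 1/15
  [-1/3, -4/15, 14/15] . (a_S1, a_S2, a_S3) = 0

Solving yields:
  a_S1 = 4/23
  a_S2 = 13/69
  a_S3 = 8/69

Starting state is S3, so the absorption probability is a_S3 = 8/69.

Answer: 8/69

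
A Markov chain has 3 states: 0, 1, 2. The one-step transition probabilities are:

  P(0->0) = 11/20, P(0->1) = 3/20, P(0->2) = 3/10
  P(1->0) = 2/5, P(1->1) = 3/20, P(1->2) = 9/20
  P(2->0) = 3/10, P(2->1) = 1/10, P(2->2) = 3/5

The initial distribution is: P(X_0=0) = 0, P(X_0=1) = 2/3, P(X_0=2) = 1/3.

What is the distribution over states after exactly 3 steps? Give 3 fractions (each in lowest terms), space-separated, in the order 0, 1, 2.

Propagating the distribution step by step (d_{t+1} = d_t * P):
d_0 = (0=0, 1=2/3, 2=1/3)
  d_1[0] = 0*11/20 + 2/3*2/5 + 1/3*3/10 = 11/30
  d_1[1] = 0*3/20 + 2/3*3/20 + 1/3*1/10 = 2/15
  d_1[2] = 0*3/10 + 2/3*9/20 + 1/3*3/5 = 1/2
d_1 = (0=11/30, 1=2/15, 2=1/2)
  d_2[0] = 11/30*11/20 + 2/15*2/5 + 1/2*3/10 = 81/200
  d_2[1] = 11/30*3/20 + 2/15*3/20 + 1/2*1/10 = 1/8
  d_2[2] = 11/30*3/10 + 2/15*9/20 + 1/2*3/5 = 47/100
d_2 = (0=81/200, 1=1/8, 2=47/100)
  d_3[0] = 81/200*11/20 + 1/8*2/5 + 47/100*3/10 = 331/800
  d_3[1] = 81/200*3/20 + 1/8*3/20 + 47/100*1/10 = 253/2000
  d_3[2] = 81/200*3/10 + 1/8*9/20 + 47/100*3/5 = 1839/4000
d_3 = (0=331/800, 1=253/2000, 2=1839/4000)

Answer: 331/800 253/2000 1839/4000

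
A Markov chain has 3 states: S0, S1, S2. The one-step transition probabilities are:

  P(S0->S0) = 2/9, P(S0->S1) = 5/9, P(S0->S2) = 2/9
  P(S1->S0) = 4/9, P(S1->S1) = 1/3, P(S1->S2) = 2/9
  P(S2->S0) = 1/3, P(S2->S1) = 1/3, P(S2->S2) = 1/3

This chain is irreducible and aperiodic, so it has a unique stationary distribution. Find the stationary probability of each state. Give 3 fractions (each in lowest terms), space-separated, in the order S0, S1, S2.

The stationary distribution satisfies pi = pi * P, i.e.:
  pi_S0 = 2/9*pi_S0 + 4/9*pi_S1 + 1/3*pi_S2
  pi_S1 = 5/9*pi_S0 + 1/3*pi_S1 + 1/3*pi_S2
  pi_S2 = 2/9*pi_S0 + 2/9*pi_S1 + 1/3*pi_S2
with normalization: pi_S0 + pi_S1 + pi_S2 = 1.

Using the first 2 balance equations plus normalization, the linear system A*pi = b is:
  [-7/9, 4/9, 1/3] . pi = 0
  [5/9, -2/3, 1/3] . pi = 0
  [1, 1, 1] . pi = 1

Solving yields:
  pi_S0 = 15/44
  pi_S1 = 9/22
  pi_S2 = 1/4

Verification (pi * P):
  15/44*2/9 + 9/22*4/9 + 1/4*1/3 = 15/44 = pi_S0  (ok)
  15/44*5/9 + 9/22*1/3 + 1/4*1/3 = 9/22 = pi_S1  (ok)
  15/44*2/9 + 9/22*2/9 + 1/4*1/3 = 1/4 = pi_S2  (ok)

Answer: 15/44 9/22 1/4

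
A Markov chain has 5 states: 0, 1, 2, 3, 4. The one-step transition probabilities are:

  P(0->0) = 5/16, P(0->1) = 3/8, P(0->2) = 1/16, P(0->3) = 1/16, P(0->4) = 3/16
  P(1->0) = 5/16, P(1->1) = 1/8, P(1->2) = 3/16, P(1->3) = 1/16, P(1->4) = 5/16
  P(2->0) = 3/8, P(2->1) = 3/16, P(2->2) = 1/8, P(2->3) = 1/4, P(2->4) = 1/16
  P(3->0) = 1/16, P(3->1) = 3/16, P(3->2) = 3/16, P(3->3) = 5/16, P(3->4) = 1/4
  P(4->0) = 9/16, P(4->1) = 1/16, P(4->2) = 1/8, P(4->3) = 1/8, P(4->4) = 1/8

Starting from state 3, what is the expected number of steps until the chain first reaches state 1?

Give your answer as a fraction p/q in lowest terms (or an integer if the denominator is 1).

Answer: 557/119

Derivation:
Let h_i = expected steps to first reach 1 from state i.
Boundary: h_1 = 0.
First-step equations for the other states:
  h_0 = 1 + 5/16*h_0 + 3/8*h_1 + 1/16*h_2 + 1/16*h_3 + 3/16*h_4
  h_2 = 1 + 3/8*h_0 + 3/16*h_1 + 1/8*h_2 + 1/4*h_3 + 1/16*h_4
  h_3 = 1 + 1/16*h_0 + 3/16*h_1 + 3/16*h_2 + 5/16*h_3 + 1/4*h_4
  h_4 = 1 + 9/16*h_0 + 1/16*h_1 + 1/8*h_2 + 1/8*h_3 + 1/8*h_4

Substituting h_1 = 0 and rearranging gives the linear system (I - Q) h = 1:
  [11/16, -1/16, -1/16, -3/16] . (h_0, h_2, h_3, h_4) = 1
  [-3/8, 7/8, -1/4, -1/16] . (h_0, h_2, h_3, h_4) = 1
  [-1/16, -3/16, 11/16, -1/4] . (h_0, h_2, h_3, h_4) = 1
  [-9/16, -1/8, -1/8, 7/8] . (h_0, h_2, h_3, h_4) = 1

Solving yields:
  h_0 = 424/119
  h_2 = 517/119
  h_3 = 557/119
  h_4 = 562/119

Starting state is 3, so the expected hitting time is h_3 = 557/119.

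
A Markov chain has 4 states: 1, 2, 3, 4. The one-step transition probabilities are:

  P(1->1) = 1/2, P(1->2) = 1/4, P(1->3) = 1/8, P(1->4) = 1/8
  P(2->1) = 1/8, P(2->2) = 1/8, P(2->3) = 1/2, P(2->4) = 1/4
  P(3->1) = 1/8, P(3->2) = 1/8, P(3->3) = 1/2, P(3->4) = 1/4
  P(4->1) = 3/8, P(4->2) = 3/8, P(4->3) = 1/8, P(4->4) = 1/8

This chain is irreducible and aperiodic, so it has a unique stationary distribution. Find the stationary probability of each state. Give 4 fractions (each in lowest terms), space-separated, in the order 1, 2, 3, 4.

The stationary distribution satisfies pi = pi * P, i.e.:
  pi_1 = 1/2*pi_1 + 1/8*pi_2 + 1/8*pi_3 + 3/8*pi_4
  pi_2 = 1/4*pi_1 + 1/8*pi_2 + 1/8*pi_3 + 3/8*pi_4
  pi_3 = 1/8*pi_1 + 1/2*pi_2 + 1/2*pi_3 + 1/8*pi_4
  pi_4 = 1/8*pi_1 + 1/4*pi_2 + 1/4*pi_3 + 1/8*pi_4
with normalization: pi_1 + pi_2 + pi_3 + pi_4 = 1.

Using the first 3 balance equations plus normalization, the linear system A*pi = b is:
  [-1/2, 1/8, 1/8, 3/8] . pi = 0
  [1/4, -7/8, 1/8, 3/8] . pi = 0
  [1/8, 1/2, -1/2, 1/8] . pi = 0
  [1, 1, 1, 1] . pi = 1

Solving yields:
  pi_1 = 13/47
  pi_2 = 39/188
  pi_3 = 61/188
  pi_4 = 9/47

Verification (pi * P):
  13/47*1/2 + 39/188*1/8 + 61/188*1/8 + 9/47*3/8 = 13/47 = pi_1  (ok)
  13/47*1/4 + 39/188*1/8 + 61/188*1/8 + 9/47*3/8 = 39/188 = pi_2  (ok)
  13/47*1/8 + 39/188*1/2 + 61/188*1/2 + 9/47*1/8 = 61/188 = pi_3  (ok)
  13/47*1/8 + 39/188*1/4 + 61/188*1/4 + 9/47*1/8 = 9/47 = pi_4  (ok)

Answer: 13/47 39/188 61/188 9/47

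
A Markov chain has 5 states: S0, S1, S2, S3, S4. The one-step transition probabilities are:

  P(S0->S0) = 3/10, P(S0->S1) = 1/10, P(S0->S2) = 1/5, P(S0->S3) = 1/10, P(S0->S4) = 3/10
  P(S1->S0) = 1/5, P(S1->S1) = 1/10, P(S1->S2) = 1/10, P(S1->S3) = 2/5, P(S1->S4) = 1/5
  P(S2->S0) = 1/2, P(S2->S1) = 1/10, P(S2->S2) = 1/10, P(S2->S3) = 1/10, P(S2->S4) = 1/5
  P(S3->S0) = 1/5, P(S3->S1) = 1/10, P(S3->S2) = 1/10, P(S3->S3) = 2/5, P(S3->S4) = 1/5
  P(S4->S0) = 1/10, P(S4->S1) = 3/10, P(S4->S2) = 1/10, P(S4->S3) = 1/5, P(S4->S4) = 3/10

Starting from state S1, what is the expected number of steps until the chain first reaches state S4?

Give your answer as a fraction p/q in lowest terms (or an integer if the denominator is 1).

Let h_i = expected steps to first reach S4 from state i.
Boundary: h_S4 = 0.
First-step equations for the other states:
  h_S0 = 1 + 3/10*h_S0 + 1/10*h_S1 + 1/5*h_S2 + 1/10*h_S3 + 3/10*h_S4
  h_S1 = 1 + 1/5*h_S0 + 1/10*h_S1 + 1/10*h_S2 + 2/5*h_S3 + 1/5*h_S4
  h_S2 = 1 + 1/2*h_S0 + 1/10*h_S1 + 1/10*h_S2 + 1/10*h_S3 + 1/5*h_S4
  h_S3 = 1 + 1/5*h_S0 + 1/10*h_S1 + 1/10*h_S2 + 2/5*h_S3 + 1/5*h_S4

Substituting h_S4 = 0 and rearranging gives the linear system (I - Q) h = 1:
  [7/10, -1/10, -1/5, -1/10] . (h_S0, h_S1, h_S2, h_S3) = 1
  [-1/5, 9/10, -1/10, -2/5] . (h_S0, h_S1, h_S2, h_S3) = 1
  [-1/2, -1/10, 9/10, -1/10] . (h_S0, h_S1, h_S2, h_S3) = 1
  [-1/5, -1/10, -1/10, 3/5] . (h_S0, h_S1, h_S2, h_S3) = 1

Solving yields:
  h_S0 = 770/197
  h_S1 = 870/197
  h_S2 = 840/197
  h_S3 = 870/197

Starting state is S1, so the expected hitting time is h_S1 = 870/197.

Answer: 870/197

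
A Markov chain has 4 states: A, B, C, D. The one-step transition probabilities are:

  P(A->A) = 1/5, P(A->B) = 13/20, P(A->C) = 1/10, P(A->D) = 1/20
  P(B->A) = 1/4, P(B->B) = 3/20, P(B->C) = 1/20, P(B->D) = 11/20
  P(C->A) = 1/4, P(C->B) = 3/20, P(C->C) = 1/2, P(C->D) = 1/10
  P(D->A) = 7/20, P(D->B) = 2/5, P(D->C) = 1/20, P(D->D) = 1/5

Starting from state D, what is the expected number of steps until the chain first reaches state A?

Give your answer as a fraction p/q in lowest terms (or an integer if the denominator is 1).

Answer: 5500/1709

Derivation:
Let h_i = expected steps to first reach A from state i.
Boundary: h_A = 0.
First-step equations for the other states:
  h_B = 1 + 1/4*h_A + 3/20*h_B + 1/20*h_C + 11/20*h_D
  h_C = 1 + 1/4*h_A + 3/20*h_B + 1/2*h_C + 1/10*h_D
  h_D = 1 + 7/20*h_A + 2/5*h_B + 1/20*h_C + 1/5*h_D

Substituting h_A = 0 and rearranging gives the linear system (I - Q) h = 1:
  [17/20, -1/20, -11/20] . (h_B, h_C, h_D) = 1
  [-3/20, 1/2, -1/10] . (h_B, h_C, h_D) = 1
  [-2/5, -1/20, 4/5] . (h_B, h_C, h_D) = 1

Solving yields:
  h_B = 5940/1709
  h_C = 6300/1709
  h_D = 5500/1709

Starting state is D, so the expected hitting time is h_D = 5500/1709.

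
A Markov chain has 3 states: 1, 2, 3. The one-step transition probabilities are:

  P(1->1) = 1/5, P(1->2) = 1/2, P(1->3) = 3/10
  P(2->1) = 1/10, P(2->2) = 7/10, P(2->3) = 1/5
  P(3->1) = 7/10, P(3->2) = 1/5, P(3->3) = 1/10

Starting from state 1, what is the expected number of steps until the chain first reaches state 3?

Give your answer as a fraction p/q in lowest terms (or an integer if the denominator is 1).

Answer: 80/19

Derivation:
Let h_i = expected steps to first reach 3 from state i.
Boundary: h_3 = 0.
First-step equations for the other states:
  h_1 = 1 + 1/5*h_1 + 1/2*h_2 + 3/10*h_3
  h_2 = 1 + 1/10*h_1 + 7/10*h_2 + 1/5*h_3

Substituting h_3 = 0 and rearranging gives the linear system (I - Q) h = 1:
  [4/5, -1/2] . (h_1, h_2) = 1
  [-1/10, 3/10] . (h_1, h_2) = 1

Solving yields:
  h_1 = 80/19
  h_2 = 90/19

Starting state is 1, so the expected hitting time is h_1 = 80/19.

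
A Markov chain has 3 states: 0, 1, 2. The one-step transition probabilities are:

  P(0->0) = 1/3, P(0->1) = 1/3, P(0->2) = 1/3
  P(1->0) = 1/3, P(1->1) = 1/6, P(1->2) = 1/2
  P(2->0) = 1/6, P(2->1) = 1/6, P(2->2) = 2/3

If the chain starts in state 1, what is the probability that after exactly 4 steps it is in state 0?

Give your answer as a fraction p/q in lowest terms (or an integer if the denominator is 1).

Answer: 157/648

Derivation:
Computing P^4 by repeated multiplication:
P^1 =
  0: [1/3, 1/3, 1/3]
  1: [1/3, 1/6, 1/2]
  2: [1/6, 1/6, 2/3]
P^2 =
  0: [5/18, 2/9, 1/2]
  1: [1/4, 2/9, 19/36]
  2: [2/9, 7/36, 7/12]
P^3 =
  0: [1/4, 23/108, 29/54]
  1: [53/216, 5/24, 59/108]
  2: [17/72, 11/54, 121/216]
P^4 =
  0: [79/324, 5/24, 355/648]
  1: [157/648, 269/1296, 713/1296]
  2: [311/1296, 89/432, 359/648]

(P^4)[1 -> 0] = 157/648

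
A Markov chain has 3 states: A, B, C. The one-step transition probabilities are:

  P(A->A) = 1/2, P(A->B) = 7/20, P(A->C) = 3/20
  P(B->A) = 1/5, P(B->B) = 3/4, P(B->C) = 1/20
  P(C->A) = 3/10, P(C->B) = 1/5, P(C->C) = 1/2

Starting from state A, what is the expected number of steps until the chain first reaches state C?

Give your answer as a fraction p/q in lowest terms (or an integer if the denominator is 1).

Let h_i = expected steps to first reach C from state i.
Boundary: h_C = 0.
First-step equations for the other states:
  h_A = 1 + 1/2*h_A + 7/20*h_B + 3/20*h_C
  h_B = 1 + 1/5*h_A + 3/4*h_B + 1/20*h_C

Substituting h_C = 0 and rearranging gives the linear system (I - Q) h = 1:
  [1/2, -7/20] . (h_A, h_B) = 1
  [-1/5, 1/4] . (h_A, h_B) = 1

Solving yields:
  h_A = 120/11
  h_B = 140/11

Starting state is A, so the expected hitting time is h_A = 120/11.

Answer: 120/11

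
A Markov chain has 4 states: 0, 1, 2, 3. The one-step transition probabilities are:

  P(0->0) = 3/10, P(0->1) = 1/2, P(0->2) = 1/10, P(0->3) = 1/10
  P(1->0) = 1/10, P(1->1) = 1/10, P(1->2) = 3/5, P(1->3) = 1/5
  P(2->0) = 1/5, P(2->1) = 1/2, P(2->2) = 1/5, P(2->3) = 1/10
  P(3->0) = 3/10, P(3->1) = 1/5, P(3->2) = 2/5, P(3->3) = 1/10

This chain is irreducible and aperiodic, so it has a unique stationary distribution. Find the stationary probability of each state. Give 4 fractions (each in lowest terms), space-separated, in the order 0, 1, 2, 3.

The stationary distribution satisfies pi = pi * P, i.e.:
  pi_0 = 3/10*pi_0 + 1/10*pi_1 + 1/5*pi_2 + 3/10*pi_3
  pi_1 = 1/2*pi_0 + 1/10*pi_1 + 1/2*pi_2 + 1/5*pi_3
  pi_2 = 1/10*pi_0 + 3/5*pi_1 + 1/5*pi_2 + 2/5*pi_3
  pi_3 = 1/10*pi_0 + 1/5*pi_1 + 1/10*pi_2 + 1/10*pi_3
with normalization: pi_0 + pi_1 + pi_2 + pi_3 = 1.

Using the first 3 balance equations plus normalization, the linear system A*pi = b is:
  [-7/10, 1/10, 1/5, 3/10] . pi = 0
  [1/2, -9/10, 1/2, 1/5] . pi = 0
  [1/10, 3/5, -4/5, 2/5] . pi = 0
  [1, 1, 1, 1] . pi = 1

Solving yields:
  pi_0 = 86/429
  pi_1 = 47/143
  pi_2 = 145/429
  pi_3 = 19/143

Verification (pi * P):
  86/429*3/10 + 47/143*1/10 + 145/429*1/5 + 19/143*3/10 = 86/429 = pi_0  (ok)
  86/429*1/2 + 47/143*1/10 + 145/429*1/2 + 19/143*1/5 = 47/143 = pi_1  (ok)
  86/429*1/10 + 47/143*3/5 + 145/429*1/5 + 19/143*2/5 = 145/429 = pi_2  (ok)
  86/429*1/10 + 47/143*1/5 + 145/429*1/10 + 19/143*1/10 = 19/143 = pi_3  (ok)

Answer: 86/429 47/143 145/429 19/143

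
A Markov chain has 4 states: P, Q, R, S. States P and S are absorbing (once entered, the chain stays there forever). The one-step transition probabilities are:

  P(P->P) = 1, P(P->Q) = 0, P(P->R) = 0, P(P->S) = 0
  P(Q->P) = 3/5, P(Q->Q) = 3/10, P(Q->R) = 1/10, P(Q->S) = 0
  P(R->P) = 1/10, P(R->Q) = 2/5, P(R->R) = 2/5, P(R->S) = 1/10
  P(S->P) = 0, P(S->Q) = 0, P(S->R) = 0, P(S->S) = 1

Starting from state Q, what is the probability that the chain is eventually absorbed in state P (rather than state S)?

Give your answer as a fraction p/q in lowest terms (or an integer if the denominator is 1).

Answer: 37/38

Derivation:
Let a_i = P(absorbed in P | start in state i).
Boundary conditions: a_P = 1, a_S = 0.
For each transient state i, a_i = sum_j P(i->j) * a_j:
  a_Q = 3/5*a_P + 3/10*a_Q + 1/10*a_R + 0*a_S
  a_R = 1/10*a_P + 2/5*a_Q + 2/5*a_R + 1/10*a_S

Substituting a_P = 1 and a_S = 0, rearrange to (I - Q) a = r where r[i] = P(i -> P):
  [7/10, -1/10] . (a_Q, a_R) = 3/5
  [-2/5, 3/5] . (a_Q, a_R) = 1/10

Solving yields:
  a_Q = 37/38
  a_R = 31/38

Starting state is Q, so the absorption probability is a_Q = 37/38.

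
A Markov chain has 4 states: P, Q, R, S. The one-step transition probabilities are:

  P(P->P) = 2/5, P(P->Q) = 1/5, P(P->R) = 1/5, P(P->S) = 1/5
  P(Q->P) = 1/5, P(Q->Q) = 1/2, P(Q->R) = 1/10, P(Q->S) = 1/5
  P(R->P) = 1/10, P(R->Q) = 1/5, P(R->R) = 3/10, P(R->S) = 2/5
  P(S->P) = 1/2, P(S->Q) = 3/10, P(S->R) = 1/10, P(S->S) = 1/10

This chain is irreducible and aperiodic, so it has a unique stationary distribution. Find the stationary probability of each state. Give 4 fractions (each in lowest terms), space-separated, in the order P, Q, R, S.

The stationary distribution satisfies pi = pi * P, i.e.:
  pi_P = 2/5*pi_P + 1/5*pi_Q + 1/10*pi_R + 1/2*pi_S
  pi_Q = 1/5*pi_P + 1/2*pi_Q + 1/5*pi_R + 3/10*pi_S
  pi_R = 1/5*pi_P + 1/10*pi_Q + 3/10*pi_R + 1/10*pi_S
  pi_S = 1/5*pi_P + 1/5*pi_Q + 2/5*pi_R + 1/10*pi_S
with normalization: pi_P + pi_Q + pi_R + pi_S = 1.

Using the first 3 balance equations plus normalization, the linear system A*pi = b is:
  [-3/5, 1/5, 1/10, 1/2] . pi = 0
  [1/5, -1/2, 1/5, 3/10] . pi = 0
  [1/5, 1/10, -7/10, 1/10] . pi = 0
  [1, 1, 1, 1] . pi = 1

Solving yields:
  pi_P = 219/709
  pi_Q = 224/709
  pi_R = 116/709
  pi_S = 150/709

Verification (pi * P):
  219/709*2/5 + 224/709*1/5 + 116/709*1/10 + 150/709*1/2 = 219/709 = pi_P  (ok)
  219/709*1/5 + 224/709*1/2 + 116/709*1/5 + 150/709*3/10 = 224/709 = pi_Q  (ok)
  219/709*1/5 + 224/709*1/10 + 116/709*3/10 + 150/709*1/10 = 116/709 = pi_R  (ok)
  219/709*1/5 + 224/709*1/5 + 116/709*2/5 + 150/709*1/10 = 150/709 = pi_S  (ok)

Answer: 219/709 224/709 116/709 150/709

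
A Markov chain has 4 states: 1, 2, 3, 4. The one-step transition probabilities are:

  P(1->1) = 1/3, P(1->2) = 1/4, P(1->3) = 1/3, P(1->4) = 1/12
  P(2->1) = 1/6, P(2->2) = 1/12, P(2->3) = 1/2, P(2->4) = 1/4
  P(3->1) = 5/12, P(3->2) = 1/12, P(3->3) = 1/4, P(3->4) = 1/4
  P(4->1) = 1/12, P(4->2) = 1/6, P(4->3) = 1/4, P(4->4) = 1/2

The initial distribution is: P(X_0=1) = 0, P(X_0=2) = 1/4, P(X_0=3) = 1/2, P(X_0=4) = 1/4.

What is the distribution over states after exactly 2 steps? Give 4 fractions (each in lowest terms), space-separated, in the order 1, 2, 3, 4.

Answer: 19/72 89/576 43/144 163/576

Derivation:
Propagating the distribution step by step (d_{t+1} = d_t * P):
d_0 = (1=0, 2=1/4, 3=1/2, 4=1/4)
  d_1[1] = 0*1/3 + 1/4*1/6 + 1/2*5/12 + 1/4*1/12 = 13/48
  d_1[2] = 0*1/4 + 1/4*1/12 + 1/2*1/12 + 1/4*1/6 = 5/48
  d_1[3] = 0*1/3 + 1/4*1/2 + 1/2*1/4 + 1/4*1/4 = 5/16
  d_1[4] = 0*1/12 + 1/4*1/4 + 1/2*1/4 + 1/4*1/2 = 5/16
d_1 = (1=13/48, 2=5/48, 3=5/16, 4=5/16)
  d_2[1] = 13/48*1/3 + 5/48*1/6 + 5/16*5/12 + 5/16*1/12 = 19/72
  d_2[2] = 13/48*1/4 + 5/48*1/12 + 5/16*1/12 + 5/16*1/6 = 89/576
  d_2[3] = 13/48*1/3 + 5/48*1/2 + 5/16*1/4 + 5/16*1/4 = 43/144
  d_2[4] = 13/48*1/12 + 5/48*1/4 + 5/16*1/4 + 5/16*1/2 = 163/576
d_2 = (1=19/72, 2=89/576, 3=43/144, 4=163/576)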